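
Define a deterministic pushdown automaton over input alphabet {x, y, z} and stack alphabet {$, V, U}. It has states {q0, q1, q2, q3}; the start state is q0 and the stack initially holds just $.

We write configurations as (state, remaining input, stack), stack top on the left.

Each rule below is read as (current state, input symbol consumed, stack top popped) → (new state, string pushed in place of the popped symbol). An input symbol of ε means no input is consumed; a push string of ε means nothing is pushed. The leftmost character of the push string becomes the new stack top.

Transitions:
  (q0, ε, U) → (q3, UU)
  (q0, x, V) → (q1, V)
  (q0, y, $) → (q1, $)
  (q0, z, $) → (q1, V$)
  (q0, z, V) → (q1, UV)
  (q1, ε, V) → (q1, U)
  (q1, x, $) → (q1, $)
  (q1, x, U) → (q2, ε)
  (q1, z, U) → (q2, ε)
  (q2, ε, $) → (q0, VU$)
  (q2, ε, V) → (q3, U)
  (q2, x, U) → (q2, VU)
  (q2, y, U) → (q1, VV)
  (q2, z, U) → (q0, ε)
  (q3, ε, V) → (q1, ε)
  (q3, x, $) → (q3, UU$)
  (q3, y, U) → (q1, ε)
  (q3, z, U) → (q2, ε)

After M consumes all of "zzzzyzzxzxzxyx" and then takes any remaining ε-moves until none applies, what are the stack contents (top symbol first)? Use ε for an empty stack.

VU$

(q0, zzzzyzzxzxzxyx, $) ⊢ (q1, zzzyzzxzxzxyx, V$) ⊢ (q1, zzzyzzxzxzxyx, U$) ⊢ (q2, zzyzzxzxzxyx, $) ⊢ (q0, zzyzzxzxzxyx, VU$) ⊢ (q1, zyzzxzxzxyx, UVU$) ⊢ (q2, yzzxzxzxyx, VU$) ⊢ (q3, yzzxzxzxyx, UU$) ⊢ (q1, zzxzxzxyx, U$) ⊢ (q2, zxzxzxyx, $) ⊢ (q0, zxzxzxyx, VU$) ⊢ (q1, xzxzxyx, UVU$) ⊢ (q2, zxzxyx, VU$) ⊢ (q3, zxzxyx, UU$) ⊢ (q2, xzxyx, U$) ⊢ (q2, zxyx, VU$) ⊢ (q3, zxyx, UU$) ⊢ (q2, xyx, U$) ⊢ (q2, yx, VU$) ⊢ (q3, yx, UU$) ⊢ (q1, x, U$) ⊢ (q2, ε, $) ⊢ (q0, ε, VU$)
All input consumed in state q0 with stack VU$.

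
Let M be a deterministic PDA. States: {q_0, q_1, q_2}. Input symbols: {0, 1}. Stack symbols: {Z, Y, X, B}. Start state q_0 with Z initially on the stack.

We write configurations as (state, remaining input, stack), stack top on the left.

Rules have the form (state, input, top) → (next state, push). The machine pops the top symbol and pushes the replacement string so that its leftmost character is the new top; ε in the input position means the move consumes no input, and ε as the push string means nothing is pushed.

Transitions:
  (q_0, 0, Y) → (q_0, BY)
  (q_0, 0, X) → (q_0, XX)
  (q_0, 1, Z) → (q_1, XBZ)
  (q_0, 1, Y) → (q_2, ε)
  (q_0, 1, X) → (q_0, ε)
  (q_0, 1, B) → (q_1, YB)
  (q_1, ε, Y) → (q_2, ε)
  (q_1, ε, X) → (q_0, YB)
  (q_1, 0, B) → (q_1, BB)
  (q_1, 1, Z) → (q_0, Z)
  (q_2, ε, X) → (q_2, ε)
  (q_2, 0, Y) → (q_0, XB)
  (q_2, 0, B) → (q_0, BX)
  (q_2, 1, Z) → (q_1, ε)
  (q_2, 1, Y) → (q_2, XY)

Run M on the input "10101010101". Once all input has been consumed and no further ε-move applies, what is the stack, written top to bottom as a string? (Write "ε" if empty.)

BXXXXYBBZ

(q_0, 10101010101, Z)
  read 1, top Z: go to q_1, push XBZ → (q_1, 0101010101, XBZ)
  ε-move, top X: go to q_0, push YB → (q_0, 0101010101, YBBZ)
  read 0, top Y: go to q_0, push BY → (q_0, 101010101, BYBBZ)
  read 1, top B: go to q_1, push YB → (q_1, 01010101, YBYBBZ)
  ε-move, top Y: go to q_2, push ε → (q_2, 01010101, BYBBZ)
  read 0, top B: go to q_0, push BX → (q_0, 1010101, BXYBBZ)
  read 1, top B: go to q_1, push YB → (q_1, 010101, YBXYBBZ)
  ε-move, top Y: go to q_2, push ε → (q_2, 010101, BXYBBZ)
  read 0, top B: go to q_0, push BX → (q_0, 10101, BXXYBBZ)
  read 1, top B: go to q_1, push YB → (q_1, 0101, YBXXYBBZ)
  ε-move, top Y: go to q_2, push ε → (q_2, 0101, BXXYBBZ)
  read 0, top B: go to q_0, push BX → (q_0, 101, BXXXYBBZ)
  read 1, top B: go to q_1, push YB → (q_1, 01, YBXXXYBBZ)
  ε-move, top Y: go to q_2, push ε → (q_2, 01, BXXXYBBZ)
  read 0, top B: go to q_0, push BX → (q_0, 1, BXXXXYBBZ)
  read 1, top B: go to q_1, push YB → (q_1, ε, YBXXXXYBBZ)
  ε-move, top Y: go to q_2, push ε → (q_2, ε, BXXXXYBBZ)
All input consumed in state q_2 with stack BXXXXYBBZ.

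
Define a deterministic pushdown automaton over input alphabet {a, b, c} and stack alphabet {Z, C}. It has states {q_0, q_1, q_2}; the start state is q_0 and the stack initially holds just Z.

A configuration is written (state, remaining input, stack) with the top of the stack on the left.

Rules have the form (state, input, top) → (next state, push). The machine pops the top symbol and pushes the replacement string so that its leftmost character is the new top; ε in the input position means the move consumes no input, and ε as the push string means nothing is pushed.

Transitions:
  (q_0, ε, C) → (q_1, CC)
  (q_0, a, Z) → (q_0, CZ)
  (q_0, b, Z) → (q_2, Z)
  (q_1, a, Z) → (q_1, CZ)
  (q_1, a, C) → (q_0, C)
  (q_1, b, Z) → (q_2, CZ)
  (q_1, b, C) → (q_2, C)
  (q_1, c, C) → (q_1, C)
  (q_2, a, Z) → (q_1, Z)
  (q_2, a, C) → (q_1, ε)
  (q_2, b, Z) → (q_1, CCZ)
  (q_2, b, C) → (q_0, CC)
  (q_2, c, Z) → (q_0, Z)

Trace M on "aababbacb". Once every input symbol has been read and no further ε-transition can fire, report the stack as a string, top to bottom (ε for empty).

(q_0, aababbacb, Z) ⊢ (q_0, ababbacb, CZ) ⊢ (q_1, ababbacb, CCZ) ⊢ (q_0, babbacb, CCZ) ⊢ (q_1, babbacb, CCCZ) ⊢ (q_2, abbacb, CCCZ) ⊢ (q_1, bbacb, CCZ) ⊢ (q_2, bacb, CCZ) ⊢ (q_0, acb, CCCZ) ⊢ (q_1, acb, CCCCZ) ⊢ (q_0, cb, CCCCZ) ⊢ (q_1, cb, CCCCCZ) ⊢ (q_1, b, CCCCCZ) ⊢ (q_2, ε, CCCCCZ)
All input consumed in state q_2 with stack CCCCCZ.

CCCCCZ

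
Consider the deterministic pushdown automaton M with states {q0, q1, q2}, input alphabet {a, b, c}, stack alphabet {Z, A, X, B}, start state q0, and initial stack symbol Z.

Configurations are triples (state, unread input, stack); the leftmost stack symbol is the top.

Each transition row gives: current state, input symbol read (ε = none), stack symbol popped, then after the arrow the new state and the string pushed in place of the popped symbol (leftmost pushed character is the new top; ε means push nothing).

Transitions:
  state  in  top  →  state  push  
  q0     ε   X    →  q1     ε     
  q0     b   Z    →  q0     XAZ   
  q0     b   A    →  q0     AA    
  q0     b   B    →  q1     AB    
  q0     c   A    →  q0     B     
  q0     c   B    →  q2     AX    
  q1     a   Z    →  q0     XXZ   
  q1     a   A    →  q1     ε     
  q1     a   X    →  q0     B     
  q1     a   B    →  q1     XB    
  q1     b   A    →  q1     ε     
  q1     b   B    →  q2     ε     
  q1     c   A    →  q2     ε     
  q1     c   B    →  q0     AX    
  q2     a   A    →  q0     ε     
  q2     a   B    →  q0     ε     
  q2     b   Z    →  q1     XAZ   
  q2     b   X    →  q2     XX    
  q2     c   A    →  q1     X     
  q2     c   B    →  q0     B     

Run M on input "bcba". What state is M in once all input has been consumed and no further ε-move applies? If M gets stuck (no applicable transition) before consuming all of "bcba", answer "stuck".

q0

(q0, bcba, Z) ⊢ (q0, cba, XAZ) ⊢ (q1, cba, AZ) ⊢ (q2, ba, Z) ⊢ (q1, a, XAZ) ⊢ (q0, ε, BAZ)
All input consumed; M is in state q0.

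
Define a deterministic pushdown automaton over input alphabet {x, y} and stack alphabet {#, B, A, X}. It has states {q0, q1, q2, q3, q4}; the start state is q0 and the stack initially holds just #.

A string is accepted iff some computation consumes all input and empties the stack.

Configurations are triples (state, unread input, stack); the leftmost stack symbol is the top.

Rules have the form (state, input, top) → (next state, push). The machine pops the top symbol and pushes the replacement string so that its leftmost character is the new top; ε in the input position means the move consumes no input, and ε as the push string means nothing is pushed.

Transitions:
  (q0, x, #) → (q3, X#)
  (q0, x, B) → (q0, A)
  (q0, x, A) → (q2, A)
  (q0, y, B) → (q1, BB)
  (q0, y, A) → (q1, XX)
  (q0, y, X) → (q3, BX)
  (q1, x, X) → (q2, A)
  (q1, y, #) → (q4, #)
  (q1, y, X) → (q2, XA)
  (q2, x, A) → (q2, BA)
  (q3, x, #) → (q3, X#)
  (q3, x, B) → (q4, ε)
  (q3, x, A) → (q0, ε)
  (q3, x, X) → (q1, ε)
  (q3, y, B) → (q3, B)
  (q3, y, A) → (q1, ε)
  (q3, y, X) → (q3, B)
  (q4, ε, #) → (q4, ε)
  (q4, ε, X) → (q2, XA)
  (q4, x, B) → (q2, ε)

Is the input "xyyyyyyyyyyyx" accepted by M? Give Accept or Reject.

Accept

(q0, xyyyyyyyyyyyx, #)
  read x, top #: go to q3, push X# → (q3, yyyyyyyyyyyx, X#)
  read y, top X: go to q3, push B → (q3, yyyyyyyyyyx, B#)
  read y, top B: go to q3, push B → (q3, yyyyyyyyyx, B#)
  read y, top B: go to q3, push B → (q3, yyyyyyyyx, B#)
  read y, top B: go to q3, push B → (q3, yyyyyyyx, B#)
  read y, top B: go to q3, push B → (q3, yyyyyyx, B#)
  read y, top B: go to q3, push B → (q3, yyyyyx, B#)
  read y, top B: go to q3, push B → (q3, yyyyx, B#)
  read y, top B: go to q3, push B → (q3, yyyx, B#)
  read y, top B: go to q3, push B → (q3, yyx, B#)
  read y, top B: go to q3, push B → (q3, yx, B#)
  read y, top B: go to q3, push B → (q3, x, B#)
  read x, top B: go to q4, push ε → (q4, ε, #)
  ε-move, top #: go to q4, push ε → (q4, ε, ε)
All input consumed and the stack is empty.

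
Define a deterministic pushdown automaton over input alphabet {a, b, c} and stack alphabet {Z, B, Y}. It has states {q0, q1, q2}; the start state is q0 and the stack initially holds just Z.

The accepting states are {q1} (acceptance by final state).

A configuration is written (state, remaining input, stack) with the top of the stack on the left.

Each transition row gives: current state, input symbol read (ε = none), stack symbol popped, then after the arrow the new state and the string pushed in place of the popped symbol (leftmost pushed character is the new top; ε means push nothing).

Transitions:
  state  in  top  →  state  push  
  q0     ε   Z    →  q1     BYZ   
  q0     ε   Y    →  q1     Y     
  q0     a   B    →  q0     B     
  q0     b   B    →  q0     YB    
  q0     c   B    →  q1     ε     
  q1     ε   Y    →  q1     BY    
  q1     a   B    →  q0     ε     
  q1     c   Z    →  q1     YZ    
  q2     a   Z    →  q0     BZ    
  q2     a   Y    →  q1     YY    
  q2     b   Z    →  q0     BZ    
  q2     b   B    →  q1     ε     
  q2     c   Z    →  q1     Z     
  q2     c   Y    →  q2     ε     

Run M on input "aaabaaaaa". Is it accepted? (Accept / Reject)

Reject

(q0, aaabaaaaa, Z)
  ε-move, top Z: go to q1, push BYZ → (q1, aaabaaaaa, BYZ)
  read a, top B: go to q0, push ε → (q0, aabaaaaa, YZ)
  ε-move, top Y: go to q1, push Y → (q1, aabaaaaa, YZ)
  ε-move, top Y: go to q1, push BY → (q1, aabaaaaa, BYZ)
  read a, top B: go to q0, push ε → (q0, abaaaaa, YZ)
  ε-move, top Y: go to q1, push Y → (q1, abaaaaa, YZ)
  ε-move, top Y: go to q1, push BY → (q1, abaaaaa, BYZ)
  read a, top B: go to q0, push ε → (q0, baaaaa, YZ)
  ε-move, top Y: go to q1, push Y → (q1, baaaaa, YZ)
  ε-move, top Y: go to q1, push BY → (q1, baaaaa, BYZ)
No transition applies at (q1, baaaaa, BYZ); input not fully consumed.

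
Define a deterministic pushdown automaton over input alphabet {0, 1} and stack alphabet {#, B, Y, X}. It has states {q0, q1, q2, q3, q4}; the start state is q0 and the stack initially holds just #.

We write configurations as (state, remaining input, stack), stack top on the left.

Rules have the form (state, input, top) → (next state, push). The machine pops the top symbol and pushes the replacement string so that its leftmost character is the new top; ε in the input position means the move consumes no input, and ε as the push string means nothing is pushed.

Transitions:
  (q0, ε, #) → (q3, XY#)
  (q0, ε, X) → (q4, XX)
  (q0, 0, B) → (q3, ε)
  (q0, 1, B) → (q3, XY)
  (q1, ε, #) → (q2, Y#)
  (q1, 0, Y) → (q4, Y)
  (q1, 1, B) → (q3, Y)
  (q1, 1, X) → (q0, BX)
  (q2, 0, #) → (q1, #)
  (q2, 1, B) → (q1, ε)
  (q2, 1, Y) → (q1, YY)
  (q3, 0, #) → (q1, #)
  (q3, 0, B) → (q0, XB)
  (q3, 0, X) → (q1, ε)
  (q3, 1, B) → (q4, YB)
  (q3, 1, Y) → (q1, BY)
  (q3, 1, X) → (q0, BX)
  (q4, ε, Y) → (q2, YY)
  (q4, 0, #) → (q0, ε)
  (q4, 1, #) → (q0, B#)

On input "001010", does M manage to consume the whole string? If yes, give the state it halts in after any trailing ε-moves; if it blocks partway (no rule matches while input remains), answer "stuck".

(q0, 001010, #)
  ε-move, top #: go to q3, push XY# → (q3, 001010, XY#)
  read 0, top X: go to q1, push ε → (q1, 01010, Y#)
  read 0, top Y: go to q4, push Y → (q4, 1010, Y#)
  ε-move, top Y: go to q2, push YY → (q2, 1010, YY#)
  read 1, top Y: go to q1, push YY → (q1, 010, YYY#)
  read 0, top Y: go to q4, push Y → (q4, 10, YYY#)
  ε-move, top Y: go to q2, push YY → (q2, 10, YYYY#)
  read 1, top Y: go to q1, push YY → (q1, 0, YYYYY#)
  read 0, top Y: go to q4, push Y → (q4, ε, YYYYY#)
  ε-move, top Y: go to q2, push YY → (q2, ε, YYYYYY#)
All input consumed; M is in state q2.

q2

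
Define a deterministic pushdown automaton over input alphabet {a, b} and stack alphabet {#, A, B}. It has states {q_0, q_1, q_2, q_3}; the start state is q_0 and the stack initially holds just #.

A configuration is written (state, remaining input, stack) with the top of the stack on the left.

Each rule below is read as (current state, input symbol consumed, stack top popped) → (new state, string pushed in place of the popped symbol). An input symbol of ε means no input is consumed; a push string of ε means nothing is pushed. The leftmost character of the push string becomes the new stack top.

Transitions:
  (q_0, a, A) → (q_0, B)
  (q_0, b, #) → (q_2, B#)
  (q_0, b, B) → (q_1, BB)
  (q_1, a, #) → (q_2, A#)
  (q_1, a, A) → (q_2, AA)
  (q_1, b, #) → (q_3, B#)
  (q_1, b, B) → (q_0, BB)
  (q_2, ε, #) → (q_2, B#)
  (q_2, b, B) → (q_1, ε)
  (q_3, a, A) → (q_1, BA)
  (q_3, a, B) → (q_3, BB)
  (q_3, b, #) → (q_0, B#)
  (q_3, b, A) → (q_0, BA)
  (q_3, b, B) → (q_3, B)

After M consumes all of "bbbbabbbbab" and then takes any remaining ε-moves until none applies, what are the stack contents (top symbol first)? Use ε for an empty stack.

(q_0, bbbbabbbbab, #)
  read b, top #: go to q_2, push B# → (q_2, bbbabbbbab, B#)
  read b, top B: go to q_1, push ε → (q_1, bbabbbbab, #)
  read b, top #: go to q_3, push B# → (q_3, babbbbab, B#)
  read b, top B: go to q_3, push B → (q_3, abbbbab, B#)
  read a, top B: go to q_3, push BB → (q_3, bbbbab, BB#)
  read b, top B: go to q_3, push B → (q_3, bbbab, BB#)
  read b, top B: go to q_3, push B → (q_3, bbab, BB#)
  read b, top B: go to q_3, push B → (q_3, bab, BB#)
  read b, top B: go to q_3, push B → (q_3, ab, BB#)
  read a, top B: go to q_3, push BB → (q_3, b, BBB#)
  read b, top B: go to q_3, push B → (q_3, ε, BBB#)
All input consumed in state q_3 with stack BBB#.

BBB#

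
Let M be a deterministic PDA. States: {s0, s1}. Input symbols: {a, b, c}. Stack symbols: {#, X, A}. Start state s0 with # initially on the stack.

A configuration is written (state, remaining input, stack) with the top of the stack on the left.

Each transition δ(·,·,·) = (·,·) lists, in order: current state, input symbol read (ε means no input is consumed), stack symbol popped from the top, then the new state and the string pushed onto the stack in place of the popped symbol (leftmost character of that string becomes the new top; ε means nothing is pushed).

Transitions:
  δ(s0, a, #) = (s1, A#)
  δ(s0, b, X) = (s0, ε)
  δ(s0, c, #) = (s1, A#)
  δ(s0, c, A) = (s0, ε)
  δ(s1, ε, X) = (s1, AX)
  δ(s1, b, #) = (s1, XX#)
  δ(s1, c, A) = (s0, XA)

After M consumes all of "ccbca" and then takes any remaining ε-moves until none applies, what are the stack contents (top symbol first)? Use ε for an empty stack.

A#

(s0, ccbca, #)
  read c, top #: go to s1, push A# → (s1, cbca, A#)
  read c, top A: go to s0, push XA → (s0, bca, XA#)
  read b, top X: go to s0, push ε → (s0, ca, A#)
  read c, top A: go to s0, push ε → (s0, a, #)
  read a, top #: go to s1, push A# → (s1, ε, A#)
All input consumed in state s1 with stack A#.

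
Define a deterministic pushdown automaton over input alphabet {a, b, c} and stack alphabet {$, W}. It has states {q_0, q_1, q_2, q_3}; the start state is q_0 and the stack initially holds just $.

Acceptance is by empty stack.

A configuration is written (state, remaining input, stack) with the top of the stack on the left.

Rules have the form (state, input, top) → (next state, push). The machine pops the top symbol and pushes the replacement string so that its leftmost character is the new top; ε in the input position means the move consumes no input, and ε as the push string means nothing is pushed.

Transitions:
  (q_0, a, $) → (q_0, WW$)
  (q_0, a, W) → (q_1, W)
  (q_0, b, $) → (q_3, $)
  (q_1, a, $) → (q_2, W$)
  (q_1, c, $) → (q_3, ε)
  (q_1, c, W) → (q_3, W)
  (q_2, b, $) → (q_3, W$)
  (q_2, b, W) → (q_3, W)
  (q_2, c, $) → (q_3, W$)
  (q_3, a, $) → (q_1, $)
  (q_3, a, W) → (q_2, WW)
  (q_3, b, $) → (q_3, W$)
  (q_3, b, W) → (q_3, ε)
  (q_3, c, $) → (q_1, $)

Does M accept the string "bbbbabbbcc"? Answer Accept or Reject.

Accept

(q_0, bbbbabbbcc, $)
  read b, top $: go to q_3, push $ → (q_3, bbbabbbcc, $)
  read b, top $: go to q_3, push W$ → (q_3, bbabbbcc, W$)
  read b, top W: go to q_3, push ε → (q_3, babbbcc, $)
  read b, top $: go to q_3, push W$ → (q_3, abbbcc, W$)
  read a, top W: go to q_2, push WW → (q_2, bbbcc, WW$)
  read b, top W: go to q_3, push W → (q_3, bbcc, WW$)
  read b, top W: go to q_3, push ε → (q_3, bcc, W$)
  read b, top W: go to q_3, push ε → (q_3, cc, $)
  read c, top $: go to q_1, push $ → (q_1, c, $)
  read c, top $: go to q_3, push ε → (q_3, ε, ε)
All input consumed and the stack is empty.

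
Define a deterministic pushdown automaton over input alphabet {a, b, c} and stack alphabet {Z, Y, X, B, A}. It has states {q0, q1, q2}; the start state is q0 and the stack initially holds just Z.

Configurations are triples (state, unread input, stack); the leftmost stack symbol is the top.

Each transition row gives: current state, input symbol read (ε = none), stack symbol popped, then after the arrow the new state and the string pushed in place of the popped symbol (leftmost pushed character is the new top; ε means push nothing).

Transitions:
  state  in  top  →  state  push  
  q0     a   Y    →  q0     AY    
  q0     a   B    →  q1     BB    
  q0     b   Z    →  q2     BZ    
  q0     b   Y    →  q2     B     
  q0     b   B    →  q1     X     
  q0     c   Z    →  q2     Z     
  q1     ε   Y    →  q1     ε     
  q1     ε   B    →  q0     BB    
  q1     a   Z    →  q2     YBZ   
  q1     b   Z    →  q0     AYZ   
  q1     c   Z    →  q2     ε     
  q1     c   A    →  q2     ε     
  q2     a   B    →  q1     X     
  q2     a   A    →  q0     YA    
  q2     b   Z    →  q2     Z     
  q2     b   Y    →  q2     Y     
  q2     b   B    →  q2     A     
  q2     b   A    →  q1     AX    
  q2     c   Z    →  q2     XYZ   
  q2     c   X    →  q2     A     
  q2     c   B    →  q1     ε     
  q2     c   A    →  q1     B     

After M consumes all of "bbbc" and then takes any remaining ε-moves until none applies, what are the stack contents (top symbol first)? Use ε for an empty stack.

XZ

(q0, bbbc, Z) ⊢ (q2, bbc, BZ) ⊢ (q2, bc, AZ) ⊢ (q1, c, AXZ) ⊢ (q2, ε, XZ)
All input consumed in state q2 with stack XZ.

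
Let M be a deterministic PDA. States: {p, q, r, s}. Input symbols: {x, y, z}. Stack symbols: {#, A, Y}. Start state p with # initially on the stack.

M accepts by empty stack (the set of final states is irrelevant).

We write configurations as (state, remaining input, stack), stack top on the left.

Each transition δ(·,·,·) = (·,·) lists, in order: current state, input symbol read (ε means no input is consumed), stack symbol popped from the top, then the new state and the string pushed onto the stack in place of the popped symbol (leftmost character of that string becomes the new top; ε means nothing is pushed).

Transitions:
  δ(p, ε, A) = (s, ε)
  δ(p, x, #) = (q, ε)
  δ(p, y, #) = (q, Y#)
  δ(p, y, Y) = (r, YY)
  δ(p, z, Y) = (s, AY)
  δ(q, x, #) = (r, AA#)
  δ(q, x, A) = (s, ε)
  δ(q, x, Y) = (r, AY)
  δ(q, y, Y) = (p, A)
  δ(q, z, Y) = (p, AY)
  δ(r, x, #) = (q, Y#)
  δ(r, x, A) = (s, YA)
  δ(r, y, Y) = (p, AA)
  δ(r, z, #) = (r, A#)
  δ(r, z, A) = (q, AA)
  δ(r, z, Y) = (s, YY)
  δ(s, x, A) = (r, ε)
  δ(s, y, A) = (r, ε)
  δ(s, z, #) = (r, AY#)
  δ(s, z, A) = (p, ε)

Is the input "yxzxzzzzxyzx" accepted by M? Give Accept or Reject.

(p, yxzxzzzzxyzx, #)
  read y, top #: go to q, push Y# → (q, xzxzzzzxyzx, Y#)
  read x, top Y: go to r, push AY → (r, zxzzzzxyzx, AY#)
  read z, top A: go to q, push AA → (q, xzzzzxyzx, AAY#)
  read x, top A: go to s, push ε → (s, zzzzxyzx, AY#)
  read z, top A: go to p, push ε → (p, zzzxyzx, Y#)
  read z, top Y: go to s, push AY → (s, zzxyzx, AY#)
  read z, top A: go to p, push ε → (p, zxyzx, Y#)
  read z, top Y: go to s, push AY → (s, xyzx, AY#)
  read x, top A: go to r, push ε → (r, yzx, Y#)
  read y, top Y: go to p, push AA → (p, zx, AA#)
  ε-move, top A: go to s, push ε → (s, zx, A#)
  read z, top A: go to p, push ε → (p, x, #)
  read x, top #: go to q, push ε → (q, ε, ε)
All input consumed and the stack is empty.

Accept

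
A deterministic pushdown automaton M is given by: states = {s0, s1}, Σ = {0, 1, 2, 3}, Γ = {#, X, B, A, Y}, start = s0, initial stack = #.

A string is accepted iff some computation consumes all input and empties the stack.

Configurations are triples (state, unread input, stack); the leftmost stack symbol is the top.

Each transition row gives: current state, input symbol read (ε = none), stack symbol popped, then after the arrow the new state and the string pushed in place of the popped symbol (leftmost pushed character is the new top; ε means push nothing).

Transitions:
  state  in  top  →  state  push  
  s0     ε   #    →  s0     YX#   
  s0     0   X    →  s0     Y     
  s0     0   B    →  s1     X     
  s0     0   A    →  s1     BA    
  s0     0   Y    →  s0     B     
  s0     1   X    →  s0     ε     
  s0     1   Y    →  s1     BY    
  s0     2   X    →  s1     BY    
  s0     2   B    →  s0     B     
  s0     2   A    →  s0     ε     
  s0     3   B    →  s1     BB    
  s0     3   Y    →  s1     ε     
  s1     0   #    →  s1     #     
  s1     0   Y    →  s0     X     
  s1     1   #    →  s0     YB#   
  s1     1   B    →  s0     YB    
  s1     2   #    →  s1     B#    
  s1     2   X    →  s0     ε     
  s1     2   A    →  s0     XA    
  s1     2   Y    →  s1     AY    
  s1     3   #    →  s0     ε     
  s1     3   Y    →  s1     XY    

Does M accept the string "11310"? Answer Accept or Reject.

Reject

(s0, 11310, #)
  ε-move, top #: go to s0, push YX# → (s0, 11310, YX#)
  read 1, top Y: go to s1, push BY → (s1, 1310, BYX#)
  read 1, top B: go to s0, push YB → (s0, 310, YBYX#)
  read 3, top Y: go to s1, push ε → (s1, 10, BYX#)
  read 1, top B: go to s0, push YB → (s0, 0, YBYX#)
  read 0, top Y: go to s0, push B → (s0, ε, BBYX#)
All input consumed; stack is BBYX#, not empty, and no further ε-move applies.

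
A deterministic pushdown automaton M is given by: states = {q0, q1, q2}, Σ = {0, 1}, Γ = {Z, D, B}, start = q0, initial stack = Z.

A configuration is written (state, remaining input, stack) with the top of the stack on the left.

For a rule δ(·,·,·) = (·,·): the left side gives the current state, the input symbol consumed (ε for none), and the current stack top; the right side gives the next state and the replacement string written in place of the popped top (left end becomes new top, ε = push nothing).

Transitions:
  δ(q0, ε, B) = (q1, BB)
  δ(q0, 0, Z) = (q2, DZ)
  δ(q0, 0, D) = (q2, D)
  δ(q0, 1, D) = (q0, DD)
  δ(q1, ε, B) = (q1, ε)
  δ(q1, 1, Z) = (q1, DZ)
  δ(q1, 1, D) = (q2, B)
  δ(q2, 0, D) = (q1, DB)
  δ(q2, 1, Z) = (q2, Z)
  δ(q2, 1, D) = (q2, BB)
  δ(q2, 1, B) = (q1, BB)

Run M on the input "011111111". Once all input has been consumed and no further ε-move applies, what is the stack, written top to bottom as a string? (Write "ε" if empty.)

(q0, 011111111, Z)
  read 0, top Z: go to q2, push DZ → (q2, 11111111, DZ)
  read 1, top D: go to q2, push BB → (q2, 1111111, BBZ)
  read 1, top B: go to q1, push BB → (q1, 111111, BBBZ)
  ε-move, top B: go to q1, push ε → (q1, 111111, BBZ)
  ε-move, top B: go to q1, push ε → (q1, 111111, BZ)
  ε-move, top B: go to q1, push ε → (q1, 111111, Z)
  read 1, top Z: go to q1, push DZ → (q1, 11111, DZ)
  read 1, top D: go to q2, push B → (q2, 1111, BZ)
  read 1, top B: go to q1, push BB → (q1, 111, BBZ)
  ε-move, top B: go to q1, push ε → (q1, 111, BZ)
  ε-move, top B: go to q1, push ε → (q1, 111, Z)
  read 1, top Z: go to q1, push DZ → (q1, 11, DZ)
  read 1, top D: go to q2, push B → (q2, 1, BZ)
  read 1, top B: go to q1, push BB → (q1, ε, BBZ)
  ε-move, top B: go to q1, push ε → (q1, ε, BZ)
  ε-move, top B: go to q1, push ε → (q1, ε, Z)
All input consumed in state q1 with stack Z.

Z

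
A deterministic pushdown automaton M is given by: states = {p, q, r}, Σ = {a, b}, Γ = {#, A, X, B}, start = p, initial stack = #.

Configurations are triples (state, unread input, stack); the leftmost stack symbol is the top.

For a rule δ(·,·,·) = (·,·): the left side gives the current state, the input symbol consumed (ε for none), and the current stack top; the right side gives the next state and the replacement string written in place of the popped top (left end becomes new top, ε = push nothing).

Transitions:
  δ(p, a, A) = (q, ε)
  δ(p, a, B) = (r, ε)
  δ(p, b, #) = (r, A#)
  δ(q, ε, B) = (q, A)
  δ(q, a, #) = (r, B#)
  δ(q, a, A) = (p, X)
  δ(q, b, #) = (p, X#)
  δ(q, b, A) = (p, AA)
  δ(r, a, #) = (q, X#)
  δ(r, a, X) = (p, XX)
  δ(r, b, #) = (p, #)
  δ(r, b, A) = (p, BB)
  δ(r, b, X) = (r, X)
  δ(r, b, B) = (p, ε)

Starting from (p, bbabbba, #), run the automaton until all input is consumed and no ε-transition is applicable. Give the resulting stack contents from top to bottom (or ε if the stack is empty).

B#

(p, bbabbba, #) ⊢ (r, babbba, A#) ⊢ (p, abbba, BB#) ⊢ (r, bbba, B#) ⊢ (p, bba, #) ⊢ (r, ba, A#) ⊢ (p, a, BB#) ⊢ (r, ε, B#)
All input consumed in state r with stack B#.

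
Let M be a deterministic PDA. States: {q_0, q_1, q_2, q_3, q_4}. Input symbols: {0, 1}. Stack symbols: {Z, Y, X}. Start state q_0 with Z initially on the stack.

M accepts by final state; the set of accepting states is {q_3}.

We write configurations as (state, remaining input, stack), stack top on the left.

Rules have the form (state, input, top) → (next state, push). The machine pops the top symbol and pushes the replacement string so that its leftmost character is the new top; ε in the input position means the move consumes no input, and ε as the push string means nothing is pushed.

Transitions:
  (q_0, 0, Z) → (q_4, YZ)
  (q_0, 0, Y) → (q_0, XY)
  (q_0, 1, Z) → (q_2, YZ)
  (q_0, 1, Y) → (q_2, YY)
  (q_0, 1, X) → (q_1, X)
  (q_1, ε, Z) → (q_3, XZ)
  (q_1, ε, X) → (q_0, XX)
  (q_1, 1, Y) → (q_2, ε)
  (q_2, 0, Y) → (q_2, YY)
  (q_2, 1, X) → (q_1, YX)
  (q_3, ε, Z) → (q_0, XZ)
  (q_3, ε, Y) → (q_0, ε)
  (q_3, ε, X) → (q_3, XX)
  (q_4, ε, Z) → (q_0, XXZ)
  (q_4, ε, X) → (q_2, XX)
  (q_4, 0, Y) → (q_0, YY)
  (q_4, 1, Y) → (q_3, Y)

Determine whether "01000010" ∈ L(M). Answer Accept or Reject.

(q_0, 01000010, Z)
  read 0, top Z: go to q_4, push YZ → (q_4, 1000010, YZ)
  read 1, top Y: go to q_3, push Y → (q_3, 000010, YZ)
  ε-move, top Y: go to q_0, push ε → (q_0, 000010, Z)
  read 0, top Z: go to q_4, push YZ → (q_4, 00010, YZ)
  read 0, top Y: go to q_0, push YY → (q_0, 0010, YYZ)
  read 0, top Y: go to q_0, push XY → (q_0, 010, XYYZ)
No transition applies at (q_0, 010, XYYZ); input not fully consumed.

Reject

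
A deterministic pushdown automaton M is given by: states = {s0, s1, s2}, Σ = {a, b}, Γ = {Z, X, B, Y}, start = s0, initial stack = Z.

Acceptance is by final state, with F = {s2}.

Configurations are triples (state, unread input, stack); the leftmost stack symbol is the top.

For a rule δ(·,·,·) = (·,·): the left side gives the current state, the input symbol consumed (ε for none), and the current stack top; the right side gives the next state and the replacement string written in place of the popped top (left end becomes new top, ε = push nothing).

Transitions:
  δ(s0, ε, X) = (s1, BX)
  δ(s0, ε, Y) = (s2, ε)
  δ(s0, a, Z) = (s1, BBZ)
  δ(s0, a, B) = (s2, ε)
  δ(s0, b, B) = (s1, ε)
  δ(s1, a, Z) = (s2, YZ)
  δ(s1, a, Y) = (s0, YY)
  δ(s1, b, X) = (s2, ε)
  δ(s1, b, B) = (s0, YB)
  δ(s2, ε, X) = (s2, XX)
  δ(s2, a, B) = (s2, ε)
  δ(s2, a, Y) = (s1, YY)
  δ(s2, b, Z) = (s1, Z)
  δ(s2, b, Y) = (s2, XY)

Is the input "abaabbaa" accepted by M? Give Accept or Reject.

Reject

(s0, abaabbaa, Z) ⊢ (s1, baabbaa, BBZ) ⊢ (s0, aabbaa, YBBZ) ⊢ (s2, aabbaa, BBZ) ⊢ (s2, abbaa, BZ) ⊢ (s2, bbaa, Z) ⊢ (s1, baa, Z)
No transition applies at (s1, baa, Z); input not fully consumed.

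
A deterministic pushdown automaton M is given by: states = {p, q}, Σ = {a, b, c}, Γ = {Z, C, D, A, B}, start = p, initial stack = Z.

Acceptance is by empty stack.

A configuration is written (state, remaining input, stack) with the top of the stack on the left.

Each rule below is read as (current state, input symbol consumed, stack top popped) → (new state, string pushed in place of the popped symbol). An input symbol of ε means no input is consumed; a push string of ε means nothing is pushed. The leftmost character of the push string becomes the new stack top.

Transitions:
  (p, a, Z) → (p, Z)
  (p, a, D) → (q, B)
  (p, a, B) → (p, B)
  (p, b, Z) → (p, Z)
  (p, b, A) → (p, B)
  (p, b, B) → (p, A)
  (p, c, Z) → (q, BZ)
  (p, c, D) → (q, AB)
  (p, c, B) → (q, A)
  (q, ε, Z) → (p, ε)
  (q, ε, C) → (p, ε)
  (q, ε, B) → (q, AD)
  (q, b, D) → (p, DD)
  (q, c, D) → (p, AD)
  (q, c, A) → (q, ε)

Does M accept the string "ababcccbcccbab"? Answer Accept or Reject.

Reject

(p, ababcccbcccbab, Z)
  read a, top Z: go to p, push Z → (p, babcccbcccbab, Z)
  read b, top Z: go to p, push Z → (p, abcccbcccbab, Z)
  read a, top Z: go to p, push Z → (p, bcccbcccbab, Z)
  read b, top Z: go to p, push Z → (p, cccbcccbab, Z)
  read c, top Z: go to q, push BZ → (q, ccbcccbab, BZ)
  ε-move, top B: go to q, push AD → (q, ccbcccbab, ADZ)
  read c, top A: go to q, push ε → (q, cbcccbab, DZ)
  read c, top D: go to p, push AD → (p, bcccbab, ADZ)
  read b, top A: go to p, push B → (p, cccbab, BDZ)
  read c, top B: go to q, push A → (q, ccbab, ADZ)
  read c, top A: go to q, push ε → (q, cbab, DZ)
  read c, top D: go to p, push AD → (p, bab, ADZ)
  read b, top A: go to p, push B → (p, ab, BDZ)
  read a, top B: go to p, push B → (p, b, BDZ)
  read b, top B: go to p, push A → (p, ε, ADZ)
All input consumed; stack is ADZ, not empty, and no further ε-move applies.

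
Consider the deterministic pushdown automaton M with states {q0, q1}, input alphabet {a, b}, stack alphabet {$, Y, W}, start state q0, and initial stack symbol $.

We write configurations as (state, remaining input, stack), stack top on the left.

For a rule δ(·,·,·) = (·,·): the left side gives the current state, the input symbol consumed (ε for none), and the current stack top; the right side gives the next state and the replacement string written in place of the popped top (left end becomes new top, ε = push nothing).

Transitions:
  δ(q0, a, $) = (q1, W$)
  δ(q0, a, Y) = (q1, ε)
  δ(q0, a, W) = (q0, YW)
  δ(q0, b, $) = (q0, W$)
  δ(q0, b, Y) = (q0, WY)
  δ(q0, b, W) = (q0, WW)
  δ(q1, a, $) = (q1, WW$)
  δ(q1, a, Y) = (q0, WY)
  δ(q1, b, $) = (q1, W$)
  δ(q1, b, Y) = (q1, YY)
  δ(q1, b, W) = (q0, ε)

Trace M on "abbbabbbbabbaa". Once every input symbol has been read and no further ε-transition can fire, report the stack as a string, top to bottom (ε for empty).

WWYWWWWYWW$

(q0, abbbabbbbabbaa, $)
  read a, top $: go to q1, push W$ → (q1, bbbabbbbabbaa, W$)
  read b, top W: go to q0, push ε → (q0, bbabbbbabbaa, $)
  read b, top $: go to q0, push W$ → (q0, babbbbabbaa, W$)
  read b, top W: go to q0, push WW → (q0, abbbbabbaa, WW$)
  read a, top W: go to q0, push YW → (q0, bbbbabbaa, YWW$)
  read b, top Y: go to q0, push WY → (q0, bbbabbaa, WYWW$)
  read b, top W: go to q0, push WW → (q0, bbabbaa, WWYWW$)
  read b, top W: go to q0, push WW → (q0, babbaa, WWWYWW$)
  read b, top W: go to q0, push WW → (q0, abbaa, WWWWYWW$)
  read a, top W: go to q0, push YW → (q0, bbaa, YWWWWYWW$)
  read b, top Y: go to q0, push WY → (q0, baa, WYWWWWYWW$)
  read b, top W: go to q0, push WW → (q0, aa, WWYWWWWYWW$)
  read a, top W: go to q0, push YW → (q0, a, YWWYWWWWYWW$)
  read a, top Y: go to q1, push ε → (q1, ε, WWYWWWWYWW$)
All input consumed in state q1 with stack WWYWWWWYWW$.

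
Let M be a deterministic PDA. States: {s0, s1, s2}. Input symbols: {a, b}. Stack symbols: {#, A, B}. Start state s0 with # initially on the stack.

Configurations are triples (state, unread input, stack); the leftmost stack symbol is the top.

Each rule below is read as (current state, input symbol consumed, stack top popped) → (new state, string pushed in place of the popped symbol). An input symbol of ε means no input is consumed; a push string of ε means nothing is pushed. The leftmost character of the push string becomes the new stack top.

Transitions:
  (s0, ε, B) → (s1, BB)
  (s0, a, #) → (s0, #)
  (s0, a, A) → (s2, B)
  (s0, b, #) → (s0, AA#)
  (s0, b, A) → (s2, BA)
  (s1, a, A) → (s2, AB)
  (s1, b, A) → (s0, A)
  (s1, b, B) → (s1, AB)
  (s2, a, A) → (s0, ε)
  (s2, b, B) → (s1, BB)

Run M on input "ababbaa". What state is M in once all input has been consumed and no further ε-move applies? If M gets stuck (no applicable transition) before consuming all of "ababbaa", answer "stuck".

(s0, ababbaa, #) ⊢ (s0, babbaa, #) ⊢ (s0, abbaa, AA#) ⊢ (s2, bbaa, BA#) ⊢ (s1, baa, BBA#) ⊢ (s1, aa, ABBA#) ⊢ (s2, a, ABBBA#) ⊢ (s0, ε, BBBA#) ⊢ (s1, ε, BBBBA#)
All input consumed; M is in state s1.

s1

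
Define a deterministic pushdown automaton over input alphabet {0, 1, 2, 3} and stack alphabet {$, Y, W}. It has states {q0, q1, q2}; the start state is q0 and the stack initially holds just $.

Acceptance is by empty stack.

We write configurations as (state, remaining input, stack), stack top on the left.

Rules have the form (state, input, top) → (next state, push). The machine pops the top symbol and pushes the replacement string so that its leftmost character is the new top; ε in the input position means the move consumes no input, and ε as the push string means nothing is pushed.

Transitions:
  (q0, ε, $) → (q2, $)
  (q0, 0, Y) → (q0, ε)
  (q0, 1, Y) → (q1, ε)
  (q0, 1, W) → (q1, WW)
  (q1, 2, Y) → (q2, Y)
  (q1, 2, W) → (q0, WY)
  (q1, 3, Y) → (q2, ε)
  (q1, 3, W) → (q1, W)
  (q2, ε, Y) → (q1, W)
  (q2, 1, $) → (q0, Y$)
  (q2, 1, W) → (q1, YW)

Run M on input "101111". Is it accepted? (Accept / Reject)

(q0, 101111, $)
  ε-move, top $: go to q2, push $ → (q2, 101111, $)
  read 1, top $: go to q0, push Y$ → (q0, 01111, Y$)
  read 0, top Y: go to q0, push ε → (q0, 1111, $)
  ε-move, top $: go to q2, push $ → (q2, 1111, $)
  read 1, top $: go to q0, push Y$ → (q0, 111, Y$)
  read 1, top Y: go to q1, push ε → (q1, 11, $)
No transition applies at (q1, 11, $); input not fully consumed.

Reject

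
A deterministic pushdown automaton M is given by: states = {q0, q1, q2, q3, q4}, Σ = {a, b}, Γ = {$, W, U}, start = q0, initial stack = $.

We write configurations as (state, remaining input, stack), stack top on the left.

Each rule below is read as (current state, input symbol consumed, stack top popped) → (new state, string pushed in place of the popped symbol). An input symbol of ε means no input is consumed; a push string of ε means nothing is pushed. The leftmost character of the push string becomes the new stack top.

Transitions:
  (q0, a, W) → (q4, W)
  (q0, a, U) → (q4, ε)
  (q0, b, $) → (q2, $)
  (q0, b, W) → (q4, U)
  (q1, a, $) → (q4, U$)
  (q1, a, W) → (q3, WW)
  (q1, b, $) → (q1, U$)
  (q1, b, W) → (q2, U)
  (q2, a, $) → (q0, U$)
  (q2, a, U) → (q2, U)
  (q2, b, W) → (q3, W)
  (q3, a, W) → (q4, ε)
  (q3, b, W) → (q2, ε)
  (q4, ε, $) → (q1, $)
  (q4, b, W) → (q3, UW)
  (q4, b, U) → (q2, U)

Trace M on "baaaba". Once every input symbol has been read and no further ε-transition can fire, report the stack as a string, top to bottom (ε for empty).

U$

(q0, baaaba, $) ⊢ (q2, aaaba, $) ⊢ (q0, aaba, U$) ⊢ (q4, aba, $) ⊢ (q1, aba, $) ⊢ (q4, ba, U$) ⊢ (q2, a, U$) ⊢ (q2, ε, U$)
All input consumed in state q2 with stack U$.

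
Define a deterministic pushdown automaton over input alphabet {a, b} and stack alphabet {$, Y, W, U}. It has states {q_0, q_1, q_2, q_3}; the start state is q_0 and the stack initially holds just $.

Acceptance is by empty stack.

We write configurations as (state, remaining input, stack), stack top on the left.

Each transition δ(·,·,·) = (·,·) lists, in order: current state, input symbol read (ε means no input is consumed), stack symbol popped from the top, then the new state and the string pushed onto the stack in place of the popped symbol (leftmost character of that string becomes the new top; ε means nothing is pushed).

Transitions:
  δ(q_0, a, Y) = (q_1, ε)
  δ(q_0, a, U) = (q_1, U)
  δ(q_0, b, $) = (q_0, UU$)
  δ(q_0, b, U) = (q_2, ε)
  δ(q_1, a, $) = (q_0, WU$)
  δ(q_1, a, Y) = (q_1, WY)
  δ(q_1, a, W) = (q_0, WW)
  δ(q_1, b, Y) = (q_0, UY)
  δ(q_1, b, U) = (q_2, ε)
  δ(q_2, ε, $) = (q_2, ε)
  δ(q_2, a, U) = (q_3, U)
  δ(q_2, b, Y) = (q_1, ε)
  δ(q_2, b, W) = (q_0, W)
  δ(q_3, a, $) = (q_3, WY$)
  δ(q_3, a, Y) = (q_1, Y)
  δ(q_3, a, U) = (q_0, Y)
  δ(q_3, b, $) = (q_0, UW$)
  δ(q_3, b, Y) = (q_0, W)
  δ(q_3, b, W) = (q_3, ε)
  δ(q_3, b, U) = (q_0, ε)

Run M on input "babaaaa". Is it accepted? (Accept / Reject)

Reject

(q_0, babaaaa, $)
  read b, top $: go to q_0, push UU$ → (q_0, abaaaa, UU$)
  read a, top U: go to q_1, push U → (q_1, baaaa, UU$)
  read b, top U: go to q_2, push ε → (q_2, aaaa, U$)
  read a, top U: go to q_3, push U → (q_3, aaa, U$)
  read a, top U: go to q_0, push Y → (q_0, aa, Y$)
  read a, top Y: go to q_1, push ε → (q_1, a, $)
  read a, top $: go to q_0, push WU$ → (q_0, ε, WU$)
All input consumed; stack is WU$, not empty, and no further ε-move applies.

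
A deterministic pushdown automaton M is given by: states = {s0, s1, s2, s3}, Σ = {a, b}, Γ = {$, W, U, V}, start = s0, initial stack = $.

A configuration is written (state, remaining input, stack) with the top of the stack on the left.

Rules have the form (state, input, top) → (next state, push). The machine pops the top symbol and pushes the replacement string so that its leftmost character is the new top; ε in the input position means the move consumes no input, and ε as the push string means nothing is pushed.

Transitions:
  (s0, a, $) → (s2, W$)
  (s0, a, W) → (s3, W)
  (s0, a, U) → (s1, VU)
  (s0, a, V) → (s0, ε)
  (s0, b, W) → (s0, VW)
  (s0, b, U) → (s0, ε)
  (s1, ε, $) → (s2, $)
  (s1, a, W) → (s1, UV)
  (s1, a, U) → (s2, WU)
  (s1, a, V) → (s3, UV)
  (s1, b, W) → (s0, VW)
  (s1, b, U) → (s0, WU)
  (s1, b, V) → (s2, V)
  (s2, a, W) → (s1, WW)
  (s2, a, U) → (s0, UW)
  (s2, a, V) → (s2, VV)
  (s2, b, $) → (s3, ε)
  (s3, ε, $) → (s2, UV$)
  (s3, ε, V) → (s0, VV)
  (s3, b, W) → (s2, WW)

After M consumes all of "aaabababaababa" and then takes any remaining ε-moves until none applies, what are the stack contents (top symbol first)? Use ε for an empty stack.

(s0, aaabababaababa, $) ⊢ (s2, aabababaababa, W$) ⊢ (s1, abababaababa, WW$) ⊢ (s1, bababaababa, UVW$) ⊢ (s0, ababaababa, WUVW$) ⊢ (s3, babaababa, WUVW$) ⊢ (s2, abaababa, WWUVW$) ⊢ (s1, baababa, WWWUVW$) ⊢ (s0, aababa, VWWWUVW$) ⊢ (s0, ababa, WWWUVW$) ⊢ (s3, baba, WWWUVW$) ⊢ (s2, aba, WWWWUVW$) ⊢ (s1, ba, WWWWWUVW$) ⊢ (s0, a, VWWWWWUVW$) ⊢ (s0, ε, WWWWWUVW$)
All input consumed in state s0 with stack WWWWWUVW$.

WWWWWUVW$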